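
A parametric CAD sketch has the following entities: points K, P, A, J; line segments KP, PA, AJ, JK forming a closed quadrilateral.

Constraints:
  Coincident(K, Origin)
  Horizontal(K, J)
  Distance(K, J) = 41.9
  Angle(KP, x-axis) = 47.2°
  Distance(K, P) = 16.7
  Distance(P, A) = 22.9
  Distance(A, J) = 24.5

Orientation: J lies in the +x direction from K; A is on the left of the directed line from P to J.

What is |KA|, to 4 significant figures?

38.95

Checks: KP at 47.20° ✓; |PA| = 22.90 ✓; |AJ| = 24.50 ✓.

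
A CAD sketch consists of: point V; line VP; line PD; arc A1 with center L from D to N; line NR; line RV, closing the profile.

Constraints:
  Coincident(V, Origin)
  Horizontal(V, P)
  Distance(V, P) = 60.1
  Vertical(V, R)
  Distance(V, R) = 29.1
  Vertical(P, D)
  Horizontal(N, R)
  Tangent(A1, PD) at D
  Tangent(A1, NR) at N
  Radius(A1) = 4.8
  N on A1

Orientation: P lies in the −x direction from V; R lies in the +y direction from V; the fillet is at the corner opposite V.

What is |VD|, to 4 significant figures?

64.83

The virtual corner opposite V is at (-60.10, 29.10). Since A1 is tangent to PD there, LD ⟂ PD and the tangent condition forces LN to be normal to NR, with radius 4.8, so the center L sits 4.8 in from both sides at L = (-55.30, 24.30). That places the tangent points at D = (-60.10, 24.30) on PD and N = (-55.30, 29.10) on NR. Then |VD| = |D − V| = 64.83.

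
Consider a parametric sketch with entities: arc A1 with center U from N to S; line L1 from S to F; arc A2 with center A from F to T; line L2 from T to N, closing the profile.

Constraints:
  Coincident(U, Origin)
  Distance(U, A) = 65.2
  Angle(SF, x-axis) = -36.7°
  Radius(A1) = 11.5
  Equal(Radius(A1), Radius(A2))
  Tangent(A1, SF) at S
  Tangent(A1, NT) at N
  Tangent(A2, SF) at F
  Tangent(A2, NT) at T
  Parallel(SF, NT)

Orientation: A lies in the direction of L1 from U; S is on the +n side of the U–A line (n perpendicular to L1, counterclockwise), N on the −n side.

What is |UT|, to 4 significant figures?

66.21

The slot axis is L1's direction at -36.7°, so u = (cos -36.7°, sin -36.7°) = (0.8018, -0.5976) and n = (−sin -36.7°, cos -36.7°) = (0.5976, 0.8018). U is at the origin and A lies 65.2 along u from U, so A = 65.2·u = (52.28, -38.97). Tangency of A1 to both parallel lines with radius 11.5 puts S and N at U ± 11.5·n: S = (6.873, 9.220), N = (-6.873, -9.220). Equal radii place F and T the same way about A: F = A + 11.5·n = (59.15, -29.74), T = A − 11.5·n = (45.40, -48.19). Then |UT| = |T − U| = 66.21.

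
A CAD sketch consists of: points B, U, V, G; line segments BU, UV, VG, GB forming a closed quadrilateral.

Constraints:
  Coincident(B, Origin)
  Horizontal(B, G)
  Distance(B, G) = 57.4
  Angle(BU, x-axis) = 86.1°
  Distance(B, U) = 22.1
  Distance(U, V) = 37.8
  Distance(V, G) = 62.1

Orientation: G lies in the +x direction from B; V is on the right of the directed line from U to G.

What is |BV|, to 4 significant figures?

15.75

B is at the origin; BG is horizontal with |BG| = 57.4 and G in +x, so G = (57.4, 0). BU runs at 86.1° with |BU| = 22.1, so U = (1.503, 22.05). V is determined by |UV| = 37.8 and |VG| = 62.1 together: it lies at the intersection of circle(U, 37.8) and circle(G, 62.1). With |UG| = 60.09, the foot of the radical line on UG is 9.844 from U and the perpendicular offset is √(37.8² − 9.844²) = 36.50. Taking the right-of-UG solution: V = (-2.731, -15.51).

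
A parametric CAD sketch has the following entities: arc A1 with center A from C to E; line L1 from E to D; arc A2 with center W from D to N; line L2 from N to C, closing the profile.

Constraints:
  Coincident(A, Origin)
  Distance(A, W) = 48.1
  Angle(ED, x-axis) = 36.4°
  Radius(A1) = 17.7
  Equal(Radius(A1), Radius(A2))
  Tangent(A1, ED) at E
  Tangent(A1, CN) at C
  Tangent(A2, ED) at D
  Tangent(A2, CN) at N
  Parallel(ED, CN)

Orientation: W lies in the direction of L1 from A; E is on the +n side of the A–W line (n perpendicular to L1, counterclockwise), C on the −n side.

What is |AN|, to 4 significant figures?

51.25

The slot axis is L1's direction at 36.4°, so u = (cos 36.4°, sin 36.4°) = (0.8049, 0.5934) and n = (−sin 36.4°, cos 36.4°) = (-0.5934, 0.8049). A is at the origin and W lies 48.1 along u from A, so W = 48.1·u = (38.72, 28.54). Tangency of A1 to both parallel lines with radius 17.7 puts E and C at A ± 17.7·n: E = (-10.50, 14.25), C = (10.50, -14.25). Equal radii place D and N the same way about W: D = W + 17.7·n = (28.21, 42.79), N = W − 17.7·n = (49.22, 14.30). Then |AN| = |N − A| = 51.25.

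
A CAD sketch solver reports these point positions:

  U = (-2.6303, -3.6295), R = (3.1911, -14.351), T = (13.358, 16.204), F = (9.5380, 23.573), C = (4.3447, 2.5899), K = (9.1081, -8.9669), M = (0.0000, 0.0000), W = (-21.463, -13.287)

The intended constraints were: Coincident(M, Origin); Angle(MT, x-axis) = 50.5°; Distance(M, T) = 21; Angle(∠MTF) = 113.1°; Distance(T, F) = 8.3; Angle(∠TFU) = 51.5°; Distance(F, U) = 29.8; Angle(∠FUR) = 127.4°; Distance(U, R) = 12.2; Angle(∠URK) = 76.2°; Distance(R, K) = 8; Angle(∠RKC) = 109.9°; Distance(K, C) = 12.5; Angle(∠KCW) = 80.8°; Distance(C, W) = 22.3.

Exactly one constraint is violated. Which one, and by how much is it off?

Distance(C, W) = 22.3 — off by 8.00.

M = (0.00, 0.00) ✓; MT at 50.50° ✓; |MT| = 21.00 ✓; ∠MTF = 113.1° ✓; |TF| = 8.300 ✓; ∠TFU = 51.50° ✓; |FU| = 29.80 ✓; ∠FUR = 127.4° ✓; |UR| = 12.20 ✓; ∠URK = 76.20° ✓; |RK| = 8.000 ✓; ∠RKC = 109.9° ✓; |KC| = 12.50 ✓; ∠KCW = 80.80° ✓; |CW| = 30.30 ✗.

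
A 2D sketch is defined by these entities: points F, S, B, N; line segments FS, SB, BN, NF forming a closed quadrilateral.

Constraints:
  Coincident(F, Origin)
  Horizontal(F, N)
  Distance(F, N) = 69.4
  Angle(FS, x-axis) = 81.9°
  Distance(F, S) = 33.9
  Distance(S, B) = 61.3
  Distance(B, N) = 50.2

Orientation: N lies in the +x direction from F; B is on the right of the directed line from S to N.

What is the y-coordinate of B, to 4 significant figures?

-24.17

F is at the origin; FN is horizontal with |FN| = 69.4 and N in +x, so N = (69.4, 0). FS runs at 81.9° with |FS| = 33.9, so S = (4.777, 33.56). B is determined by |SB| = 61.3 and |BN| = 50.2 together: it lies at the intersection of circle(S, 61.3) and circle(N, 50.2). With |SN| = 72.82, the foot of the radical line on SN is 44.91 from S and the perpendicular offset is √(61.3² − 44.91²) = 41.73. Taking the right-of-SN solution: B = (25.40, -24.17).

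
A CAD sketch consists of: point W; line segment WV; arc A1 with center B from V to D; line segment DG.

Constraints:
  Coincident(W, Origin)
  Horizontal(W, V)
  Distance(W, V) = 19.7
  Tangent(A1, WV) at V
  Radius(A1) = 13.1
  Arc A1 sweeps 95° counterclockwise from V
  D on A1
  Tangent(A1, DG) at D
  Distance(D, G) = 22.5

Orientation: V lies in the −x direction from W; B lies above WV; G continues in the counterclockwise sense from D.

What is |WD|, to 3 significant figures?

15.7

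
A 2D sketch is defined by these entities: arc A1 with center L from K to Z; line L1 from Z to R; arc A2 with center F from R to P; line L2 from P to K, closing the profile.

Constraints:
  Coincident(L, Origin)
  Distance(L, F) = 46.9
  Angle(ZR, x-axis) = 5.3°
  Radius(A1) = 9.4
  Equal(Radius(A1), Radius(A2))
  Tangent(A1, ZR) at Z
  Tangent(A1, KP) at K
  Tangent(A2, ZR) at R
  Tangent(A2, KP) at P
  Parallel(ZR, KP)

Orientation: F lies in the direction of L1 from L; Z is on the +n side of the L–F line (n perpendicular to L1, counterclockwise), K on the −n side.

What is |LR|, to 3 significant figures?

47.8

The slot axis is L1's direction at 5.3°, so u = (cos 5.3°, sin 5.3°) = (0.996, 0.0924) and n = (−sin 5.3°, cos 5.3°) = (-0.0924, 0.996). L is at the origin and F lies 46.9 along u from L, so F = 46.9·u = (46.7, 4.33). Tangency of A1 to both parallel lines with radius 9.4 puts Z and K at L ± 9.4·n: Z = (-0.868, 9.36), K = (0.868, -9.36). Equal radii place R and P the same way about F: R = F + 9.4·n = (45.8, 13.7), P = F − 9.4·n = (47.6, -5.03). Then |LR| = |R − L| = 47.8.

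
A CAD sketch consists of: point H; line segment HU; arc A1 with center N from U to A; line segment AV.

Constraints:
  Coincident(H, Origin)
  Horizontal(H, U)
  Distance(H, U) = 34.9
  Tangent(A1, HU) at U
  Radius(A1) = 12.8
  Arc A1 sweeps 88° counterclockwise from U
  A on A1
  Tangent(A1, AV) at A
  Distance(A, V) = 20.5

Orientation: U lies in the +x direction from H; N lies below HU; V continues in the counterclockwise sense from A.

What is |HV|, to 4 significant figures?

39.19

On A1, U sits at bearing 90° from N; an 88° counterclockwise sweep puts A at bearing 178°, so A = N + 12.8·(cos 178°, sin 178°) = (22.11, -12.35). Tangency of A1 to AV means the radius NA is perpendicular to AV, so AV runs along (−sin 178°, cos 178°); with |AV| = 20.5, V = (21.39, -32.84). Then |HV| = |V − H| = 39.19.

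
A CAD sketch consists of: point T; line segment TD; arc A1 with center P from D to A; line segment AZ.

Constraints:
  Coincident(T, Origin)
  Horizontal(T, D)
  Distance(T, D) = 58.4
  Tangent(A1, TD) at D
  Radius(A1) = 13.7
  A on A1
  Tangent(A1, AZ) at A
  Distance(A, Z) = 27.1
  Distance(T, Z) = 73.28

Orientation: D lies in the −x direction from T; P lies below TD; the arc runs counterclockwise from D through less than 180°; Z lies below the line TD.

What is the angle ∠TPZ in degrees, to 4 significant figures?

103.5°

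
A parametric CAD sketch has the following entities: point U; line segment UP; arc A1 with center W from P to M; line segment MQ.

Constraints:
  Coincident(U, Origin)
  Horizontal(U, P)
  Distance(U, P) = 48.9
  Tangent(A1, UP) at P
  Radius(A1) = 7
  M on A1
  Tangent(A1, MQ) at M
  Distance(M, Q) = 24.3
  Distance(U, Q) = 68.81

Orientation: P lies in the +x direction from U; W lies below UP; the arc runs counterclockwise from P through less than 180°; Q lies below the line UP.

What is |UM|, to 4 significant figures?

46.02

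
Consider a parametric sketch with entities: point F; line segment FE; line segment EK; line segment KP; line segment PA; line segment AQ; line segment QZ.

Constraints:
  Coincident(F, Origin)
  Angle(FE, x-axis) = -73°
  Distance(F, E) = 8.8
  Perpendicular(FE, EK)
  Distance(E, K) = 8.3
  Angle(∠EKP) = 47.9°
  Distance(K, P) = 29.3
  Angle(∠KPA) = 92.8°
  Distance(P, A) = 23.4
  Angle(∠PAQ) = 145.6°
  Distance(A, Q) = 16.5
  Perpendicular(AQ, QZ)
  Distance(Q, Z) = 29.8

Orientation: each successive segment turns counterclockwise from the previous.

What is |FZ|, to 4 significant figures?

26.65

F is at the origin; FE runs at -73.0° with length 8.8, so E = (2.573, -8.415). FE is perpendicular to EK, so EK runs at 17.00°; with |EK| = 8.3, K = (10.51, -5.989). ∠EKP = 47.9° gives KP at 149.1° from the x-axis; with |KP| = 29.3, P = (-14.63, 9.058). ∠KPA = 92.8° gives PA at -123.7° from the x-axis; with |PA| = 23.4, A = (-27.61, -10.41). ∠PAQ = 145.6° gives AQ at -89.30° from the x-axis; with |AQ| = 16.5, Q = (-27.41, -26.91). AQ is perpendicular to QZ, so QZ runs at 0.7000°; with |QZ| = 29.8, Z = (2.385, -26.54). Then |FZ| = |Z − F| = 26.65.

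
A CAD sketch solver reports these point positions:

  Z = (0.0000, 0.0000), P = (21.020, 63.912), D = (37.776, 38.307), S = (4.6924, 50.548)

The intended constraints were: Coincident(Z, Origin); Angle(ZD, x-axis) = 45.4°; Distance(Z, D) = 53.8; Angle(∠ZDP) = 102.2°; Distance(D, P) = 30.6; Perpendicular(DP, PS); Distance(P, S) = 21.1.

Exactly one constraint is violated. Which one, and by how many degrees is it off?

Perpendicular(DP, PS) — off by 6.10°.

Z = (0.00, 0.00) ✓; ZD at 45.40° ✓; |ZD| = 53.80 ✓; ∠ZDP = 102.2° ✓; |DP| = 30.60 ✓; ∠(DP, PS) = 96.10° ✗; |PS| = 21.10 ✓.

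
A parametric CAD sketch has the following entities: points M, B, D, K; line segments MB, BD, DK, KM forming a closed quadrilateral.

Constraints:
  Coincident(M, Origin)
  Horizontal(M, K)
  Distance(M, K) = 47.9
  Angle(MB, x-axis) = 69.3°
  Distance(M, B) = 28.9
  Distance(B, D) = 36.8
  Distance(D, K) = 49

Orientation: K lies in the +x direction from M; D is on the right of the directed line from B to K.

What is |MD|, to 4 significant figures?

8.209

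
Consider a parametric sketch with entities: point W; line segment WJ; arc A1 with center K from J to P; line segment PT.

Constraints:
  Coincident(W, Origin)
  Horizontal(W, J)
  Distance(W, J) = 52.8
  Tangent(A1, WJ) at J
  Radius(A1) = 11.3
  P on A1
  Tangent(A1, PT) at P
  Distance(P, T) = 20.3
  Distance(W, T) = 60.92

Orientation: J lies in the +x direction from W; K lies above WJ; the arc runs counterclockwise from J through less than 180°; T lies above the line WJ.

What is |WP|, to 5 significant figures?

64.532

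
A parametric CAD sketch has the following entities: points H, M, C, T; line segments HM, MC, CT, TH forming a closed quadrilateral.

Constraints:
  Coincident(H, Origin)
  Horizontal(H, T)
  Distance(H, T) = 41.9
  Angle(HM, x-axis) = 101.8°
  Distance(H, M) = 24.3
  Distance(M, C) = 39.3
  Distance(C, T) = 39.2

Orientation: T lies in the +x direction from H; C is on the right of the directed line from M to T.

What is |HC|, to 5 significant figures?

15.112

H is at the origin; H and T share the same y with |HT| = 41.9 and T in +x, so T = (41.9, 0). HM runs at 101.8° with |HM| = 24.3, so M = (-4.9693, 23.786). C is determined by |MC| = 39.3 and |CT| = 39.2 together: it lies at the intersection of circle(M, 39.3) and circle(T, 39.2). With |MT| = 52.560, the foot of the radical line on MT is 26.355 from M and the perpendicular offset is √(39.3² − 26.355²) = 29.154. Taking the right-of-MT solution: C = (5.3382, -14.138).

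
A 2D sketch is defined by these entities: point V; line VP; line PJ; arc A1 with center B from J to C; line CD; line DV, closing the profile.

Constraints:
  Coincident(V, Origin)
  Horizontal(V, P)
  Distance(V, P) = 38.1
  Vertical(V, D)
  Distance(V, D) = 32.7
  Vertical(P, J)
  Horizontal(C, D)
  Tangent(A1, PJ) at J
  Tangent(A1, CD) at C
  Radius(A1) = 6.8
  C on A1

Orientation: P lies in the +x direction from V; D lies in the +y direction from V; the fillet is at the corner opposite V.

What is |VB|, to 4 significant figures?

40.63

V is at the origin; VP is horizontal with |VP| = 38.1 and P on the +x side, so P = (38.10, 0.000). VD is vertical with |VD| = 32.7 and D on the +y side, so D = (0.000, 32.70). The virtual corner opposite V is at (38.10, 32.70). The tangent condition forces BJ to be normal to PJ and since A1 is tangent to CD there, BC ⟂ CD, with radius 6.8, so the center B sits 6.8 in from both sides at B = (31.30, 25.90). Then |VB| = |B − V| = 40.63.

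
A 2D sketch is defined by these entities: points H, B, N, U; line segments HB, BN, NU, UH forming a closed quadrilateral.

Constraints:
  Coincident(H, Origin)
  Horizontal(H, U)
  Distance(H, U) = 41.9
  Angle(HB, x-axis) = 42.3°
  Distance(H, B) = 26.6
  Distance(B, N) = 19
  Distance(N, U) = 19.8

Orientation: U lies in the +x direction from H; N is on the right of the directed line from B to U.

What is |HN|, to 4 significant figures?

22.14

H is at the origin; H and U share the same y with |HU| = 41.9 and U in +x, so U = (41.9, 0). HB runs at 42.3° with |HB| = 26.6, so B = (19.67, 17.90). N is determined by |BN| = 19.0 and |NU| = 19.8 together: it lies at the intersection of circle(B, 19.0) and circle(U, 19.8). With |BU| = 28.54, the foot of the radical line on BU is 13.73 from B and the perpendicular offset is √(19.0² − 13.73²) = 13.14. Taking the right-of-BU solution: N = (22.12, -0.9395).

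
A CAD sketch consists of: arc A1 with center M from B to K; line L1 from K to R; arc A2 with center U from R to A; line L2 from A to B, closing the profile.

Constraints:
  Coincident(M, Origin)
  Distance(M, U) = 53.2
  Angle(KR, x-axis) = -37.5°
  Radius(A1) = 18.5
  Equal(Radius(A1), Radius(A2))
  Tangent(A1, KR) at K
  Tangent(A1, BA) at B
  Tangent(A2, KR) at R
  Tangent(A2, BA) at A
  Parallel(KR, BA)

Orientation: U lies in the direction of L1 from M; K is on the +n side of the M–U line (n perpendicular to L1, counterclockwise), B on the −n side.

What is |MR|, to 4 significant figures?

56.32

Tangency of A1 to both parallel lines with radius 18.5 puts K and B at M ± 18.5·n: K = (11.26, 14.68), B = (-11.26, -14.68). Equal radii place R and A the same way about U: R = U + 18.5·n = (53.47, -17.71), A = U − 18.5·n = (30.94, -47.06). Then |MR| = |R − M| = 56.32.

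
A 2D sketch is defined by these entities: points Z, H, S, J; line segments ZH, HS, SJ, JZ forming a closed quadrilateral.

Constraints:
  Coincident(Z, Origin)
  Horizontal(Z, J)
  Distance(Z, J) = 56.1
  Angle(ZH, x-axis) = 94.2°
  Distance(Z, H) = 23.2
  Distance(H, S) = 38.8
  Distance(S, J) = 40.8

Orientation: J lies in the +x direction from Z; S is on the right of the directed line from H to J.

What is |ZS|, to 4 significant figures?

20.06

Z is at the origin; ZJ is horizontal with |ZJ| = 56.1 and J in +x, so J = (56.1, 0). ZH runs at 94.2° with |ZH| = 23.2, so H = (-1.699, 23.14). S is determined by |HS| = 38.8 and |SJ| = 40.8 together: it lies at the intersection of circle(H, 38.8) and circle(J, 40.8). With |HJ| = 62.26, the foot of the radical line on HJ is 29.85 from H and the perpendicular offset is √(38.8² − 29.85²) = 24.79. Taking the right-of-HJ solution: S = (16.80, -10.97).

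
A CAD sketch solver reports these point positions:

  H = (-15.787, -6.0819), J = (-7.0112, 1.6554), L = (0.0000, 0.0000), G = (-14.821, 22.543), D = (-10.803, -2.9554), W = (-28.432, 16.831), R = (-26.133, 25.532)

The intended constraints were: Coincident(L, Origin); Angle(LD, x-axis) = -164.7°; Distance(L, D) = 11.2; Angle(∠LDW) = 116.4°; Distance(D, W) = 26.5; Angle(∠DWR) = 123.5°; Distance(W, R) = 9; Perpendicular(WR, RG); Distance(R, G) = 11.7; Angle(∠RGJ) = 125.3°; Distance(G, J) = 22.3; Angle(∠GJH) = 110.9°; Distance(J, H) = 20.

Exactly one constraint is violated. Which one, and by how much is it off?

Distance(J, H) = 20 — off by 8.30.

L = (0.00, 0.00) ✓; LD at -164.7° ✓; |LD| = 11.20 ✓; ∠LDW = 116.4° ✓; |DW| = 26.50 ✓; ∠DWR = 123.5° ✓; |WR| = 9.000 ✓; ∠(WR, RG) = 90.00° ✓; |RG| = 11.70 ✓; ∠RGJ = 125.3° ✓; |GJ| = 22.30 ✓; ∠GJH = 110.9° ✓; |JH| = 11.70 ✗.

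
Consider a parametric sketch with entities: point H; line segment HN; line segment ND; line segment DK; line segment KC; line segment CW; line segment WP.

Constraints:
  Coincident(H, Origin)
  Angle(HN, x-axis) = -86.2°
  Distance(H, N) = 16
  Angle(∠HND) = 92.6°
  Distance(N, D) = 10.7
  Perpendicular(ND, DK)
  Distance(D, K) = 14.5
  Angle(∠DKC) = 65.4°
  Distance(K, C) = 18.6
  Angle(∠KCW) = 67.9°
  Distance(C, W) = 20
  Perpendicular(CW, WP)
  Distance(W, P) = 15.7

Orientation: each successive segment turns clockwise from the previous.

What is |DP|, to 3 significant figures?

9.52

H is at the origin; HN runs at -86.2° with length 16.0, so N = (1.06, -16.0). ∠HND = 92.6° gives ND at -174° from the x-axis; with |ND| = 10.7, D = (-9.57, -17.2). ND is perpendicular to DK, so DK runs at 96.4°; with |DK| = 14.5, K = (-11.2, -2.75). ∠DKC = 65.4° gives KC at -18.2° from the x-axis; with |KC| = 18.6, C = (6.48, -8.56). ∠KCW = 67.9° gives CW at -130° from the x-axis; with |CW| = 20.0, W = (-6.46, -23.8). The perpendicularity gives WP at right angles to CW, so WP runs at 140°; with |WP| = 15.7, P = (-18.4, -13.7). Then |DP| = |P − D| = 9.52.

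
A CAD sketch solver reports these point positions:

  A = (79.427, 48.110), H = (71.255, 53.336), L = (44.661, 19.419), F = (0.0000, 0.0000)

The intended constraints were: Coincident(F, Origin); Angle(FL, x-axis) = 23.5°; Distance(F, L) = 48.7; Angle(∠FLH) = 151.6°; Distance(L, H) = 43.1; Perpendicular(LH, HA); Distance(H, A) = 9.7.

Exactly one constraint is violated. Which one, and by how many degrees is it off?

Perpendicular(LH, HA) — off by 5.50°.

F = (0.00, 0.00) ✓; FL at 23.50° ✓; |FL| = 48.70 ✓; ∠FLH = 151.6° ✓; |LH| = 43.10 ✓; ∠(LH, HA) = 84.50° ✗; |HA| = 9.700 ✓.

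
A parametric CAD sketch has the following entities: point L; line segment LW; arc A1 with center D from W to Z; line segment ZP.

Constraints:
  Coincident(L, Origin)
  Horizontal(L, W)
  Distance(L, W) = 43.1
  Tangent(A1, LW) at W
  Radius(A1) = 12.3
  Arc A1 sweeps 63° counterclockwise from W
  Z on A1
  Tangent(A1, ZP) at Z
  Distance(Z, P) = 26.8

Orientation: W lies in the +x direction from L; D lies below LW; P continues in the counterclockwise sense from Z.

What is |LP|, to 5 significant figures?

36.538

L is at the origin; L and W share the same y with |LW| = 43.1 and W on the +x side, so W = (43.100, 0.0000). Since A1 is tangent to LW there, DW ⟂ LW, so D = W + (0, -12.3) = (43.100, -12.300). On A1, W sits at bearing 90° from D; a 63° counterclockwise sweep puts Z at bearing 153°, so Z = D + 12.3·(cos 153°, sin 153°) = (32.141, -6.7159). A1 meets ZP tangentially, so DZ is at right angles to ZP, so ZP runs along (−sin 153°, cos 153°); with |ZP| = 26.8, P = (19.974, -30.595). Then |LP| = |P − L| = 36.538.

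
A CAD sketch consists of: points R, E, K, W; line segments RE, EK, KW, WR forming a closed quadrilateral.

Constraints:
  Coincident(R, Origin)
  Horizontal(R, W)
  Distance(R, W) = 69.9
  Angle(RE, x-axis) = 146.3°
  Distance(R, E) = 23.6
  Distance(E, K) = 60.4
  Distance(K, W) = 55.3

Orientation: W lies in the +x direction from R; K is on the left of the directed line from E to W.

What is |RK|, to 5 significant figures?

53.524

Checks: |EK| = 60.40 ✓; |KW| = 55.30 ✓.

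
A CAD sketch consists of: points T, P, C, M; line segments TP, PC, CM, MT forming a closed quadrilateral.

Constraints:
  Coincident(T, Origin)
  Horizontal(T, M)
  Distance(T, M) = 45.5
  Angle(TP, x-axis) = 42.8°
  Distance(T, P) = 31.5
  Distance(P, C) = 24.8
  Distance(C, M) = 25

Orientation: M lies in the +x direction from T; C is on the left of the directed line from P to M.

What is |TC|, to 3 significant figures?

53.8

Checks: T = (0.00, 0.00) ✓; |PC| = 24.80 ✓; |CM| = 25.00 ✓.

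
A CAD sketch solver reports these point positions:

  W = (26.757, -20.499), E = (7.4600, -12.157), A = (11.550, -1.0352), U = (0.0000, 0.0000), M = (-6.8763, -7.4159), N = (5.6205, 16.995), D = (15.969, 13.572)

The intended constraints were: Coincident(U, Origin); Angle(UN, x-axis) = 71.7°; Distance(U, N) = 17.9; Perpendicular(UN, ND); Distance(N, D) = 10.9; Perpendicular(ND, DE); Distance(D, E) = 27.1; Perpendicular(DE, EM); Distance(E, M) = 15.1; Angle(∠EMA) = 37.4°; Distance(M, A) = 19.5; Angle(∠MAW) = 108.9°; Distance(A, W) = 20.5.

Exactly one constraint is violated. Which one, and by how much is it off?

Distance(A, W) = 20.5 — off by 4.20.

U = (0.00, 0.00) ✓; UN at 71.70° ✓; |UN| = 17.90 ✓; ∠(UN, ND) = 90.00° ✓; |ND| = 10.90 ✓; ∠(ND, DE) = 90.00° ✓; |DE| = 27.10 ✓; ∠(DE, EM) = 90.00° ✓; |EM| = 15.10 ✓; ∠EMA = 37.40° ✓; |MA| = 19.50 ✓; ∠MAW = 108.9° ✓; |AW| = 24.70 ✗.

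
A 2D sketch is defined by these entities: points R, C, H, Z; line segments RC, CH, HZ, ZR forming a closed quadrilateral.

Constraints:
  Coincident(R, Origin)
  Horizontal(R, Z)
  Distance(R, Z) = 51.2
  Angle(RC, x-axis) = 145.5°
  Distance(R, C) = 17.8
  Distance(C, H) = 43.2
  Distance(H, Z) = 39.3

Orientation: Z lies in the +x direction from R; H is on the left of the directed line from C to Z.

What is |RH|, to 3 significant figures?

37.6

Checks: R.y = 0.00, Z.y = 0.00 ✓; |CH| = 43.20 ✓; |HZ| = 39.30 ✓.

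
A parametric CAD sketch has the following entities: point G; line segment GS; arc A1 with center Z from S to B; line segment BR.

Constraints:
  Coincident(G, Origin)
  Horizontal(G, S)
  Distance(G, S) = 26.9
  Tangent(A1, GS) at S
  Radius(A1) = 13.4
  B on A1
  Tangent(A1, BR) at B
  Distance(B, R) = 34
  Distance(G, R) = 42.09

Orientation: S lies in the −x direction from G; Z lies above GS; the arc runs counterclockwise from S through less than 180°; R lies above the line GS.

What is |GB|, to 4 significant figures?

16.96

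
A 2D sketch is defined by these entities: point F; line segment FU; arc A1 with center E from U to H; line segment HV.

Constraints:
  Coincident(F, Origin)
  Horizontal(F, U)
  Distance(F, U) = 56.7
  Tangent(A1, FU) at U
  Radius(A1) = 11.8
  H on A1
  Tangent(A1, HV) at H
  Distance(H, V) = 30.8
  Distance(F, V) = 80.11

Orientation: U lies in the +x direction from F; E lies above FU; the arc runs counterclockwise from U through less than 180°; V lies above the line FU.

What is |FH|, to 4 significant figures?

69.56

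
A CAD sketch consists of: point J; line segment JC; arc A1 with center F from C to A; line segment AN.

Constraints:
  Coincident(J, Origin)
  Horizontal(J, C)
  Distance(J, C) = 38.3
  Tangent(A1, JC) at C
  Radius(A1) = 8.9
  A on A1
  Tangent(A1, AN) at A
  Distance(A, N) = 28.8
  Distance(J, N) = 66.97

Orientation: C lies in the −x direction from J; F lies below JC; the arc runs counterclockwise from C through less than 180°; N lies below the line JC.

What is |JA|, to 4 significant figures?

46.34

Checks: ∠(FC, CJ) = 90.00° ✓; |FC| = 8.900 ✓; |FA| = 8.900 ✓; ∠(FA, AN) = 90.00° ✓; |AN| = 28.80 ✓; |JN| = 66.97 ✓.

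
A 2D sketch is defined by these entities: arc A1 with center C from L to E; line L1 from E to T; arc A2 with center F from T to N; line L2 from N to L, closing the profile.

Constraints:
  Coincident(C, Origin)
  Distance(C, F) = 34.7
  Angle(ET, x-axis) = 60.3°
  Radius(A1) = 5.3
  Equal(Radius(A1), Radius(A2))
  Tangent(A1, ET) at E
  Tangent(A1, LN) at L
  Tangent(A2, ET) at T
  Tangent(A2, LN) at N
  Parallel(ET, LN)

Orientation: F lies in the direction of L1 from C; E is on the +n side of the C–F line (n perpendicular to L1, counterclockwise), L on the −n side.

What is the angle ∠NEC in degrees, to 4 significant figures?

73.01°

The slot axis is L1's direction at 60.3°, so u = (cos 60.3°, sin 60.3°) = (0.4955, 0.8686) and n = (−sin 60.3°, cos 60.3°) = (-0.8686, 0.4955). C is at the origin and F lies 34.7 along u from C, so F = 34.7·u = (17.19, 30.14). Tangency of A1 to both parallel lines with radius 5.3 puts E and L at C ± 5.3·n: E = (-4.604, 2.626), L = (4.604, -2.626). Equal radii place T and N the same way about F: T = F + 5.3·n = (12.59, 32.77), N = F − 5.3·n = (21.80, 27.52). Then cos ∠NEC = EN·EC / (|EN||EC|), giving 73.01°.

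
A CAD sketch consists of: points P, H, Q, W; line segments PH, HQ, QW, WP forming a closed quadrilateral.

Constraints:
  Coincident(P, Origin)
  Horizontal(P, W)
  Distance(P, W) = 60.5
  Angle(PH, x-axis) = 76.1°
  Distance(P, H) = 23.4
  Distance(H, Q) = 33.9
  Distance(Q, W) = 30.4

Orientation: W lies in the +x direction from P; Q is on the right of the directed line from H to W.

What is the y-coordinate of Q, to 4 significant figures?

-0.7283

P is at the origin; PW is horizontal with |PW| = 60.5 and W in +x, so W = (60.5, 0). PH runs at 76.1° with |PH| = 23.4, so H = (5.621, 22.71). Q is determined by |HQ| = 33.9 and |QW| = 30.4 together: it lies at the intersection of circle(H, 33.9) and circle(W, 30.4). With |HW| = 59.39, the foot of the radical line on HW is 31.59 from H and the perpendicular offset is √(33.9² − 31.59²) = 12.30. Taking the right-of-HW solution: Q = (30.11, -0.7283).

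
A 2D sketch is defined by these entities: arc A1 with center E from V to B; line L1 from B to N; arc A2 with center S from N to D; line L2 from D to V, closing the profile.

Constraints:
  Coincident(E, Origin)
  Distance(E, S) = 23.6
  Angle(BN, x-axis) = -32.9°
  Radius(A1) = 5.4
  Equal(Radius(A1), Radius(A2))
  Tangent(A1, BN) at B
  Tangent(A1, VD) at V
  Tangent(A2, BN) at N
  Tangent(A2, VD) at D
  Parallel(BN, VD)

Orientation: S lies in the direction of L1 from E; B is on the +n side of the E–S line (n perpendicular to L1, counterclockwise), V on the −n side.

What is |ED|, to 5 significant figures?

24.210

The slot axis is L1's direction at -32.9°, so u = (cos -32.9°, sin -32.9°) = (0.83962, -0.54317) and n = (−sin -32.9°, cos -32.9°) = (0.54317, 0.83962). E is at the origin and S lies 23.6 along u from E, so S = 23.6·u = (19.815, -12.819). Tangency of A1 to both parallel lines with radius 5.4 puts B and V at E ± 5.4·n: B = (2.9331, 4.5339), V = (-2.9331, -4.5339). Equal radii place N and D the same way about S: N = S + 5.4·n = (22.748, -8.2850), D = S − 5.4·n = (16.882, -17.353). Then |ED| = |D − E| = 24.210.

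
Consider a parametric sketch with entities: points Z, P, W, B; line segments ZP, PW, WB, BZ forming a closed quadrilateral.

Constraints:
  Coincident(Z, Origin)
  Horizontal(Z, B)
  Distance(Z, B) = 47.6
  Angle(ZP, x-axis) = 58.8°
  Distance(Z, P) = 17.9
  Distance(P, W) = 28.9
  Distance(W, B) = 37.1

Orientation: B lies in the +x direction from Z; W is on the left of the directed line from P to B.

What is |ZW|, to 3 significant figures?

46.1

Z is at the origin; ZB is horizontal with |ZB| = 47.6 and B in +x, so B = (47.6, 0). ZP runs at 58.8° with |ZP| = 17.9, so P = (9.27, 15.3). W is determined by |PW| = 28.9 and |WB| = 37.1 together: it lies at the intersection of circle(P, 28.9) and circle(B, 37.1). With |PB| = 41.3, the foot of the radical line on PB is 14.1 from P and the perpendicular offset is √(28.9² − 14.1²) = 25.2. Taking the left-of-PB solution: W = (31.7, 33.5).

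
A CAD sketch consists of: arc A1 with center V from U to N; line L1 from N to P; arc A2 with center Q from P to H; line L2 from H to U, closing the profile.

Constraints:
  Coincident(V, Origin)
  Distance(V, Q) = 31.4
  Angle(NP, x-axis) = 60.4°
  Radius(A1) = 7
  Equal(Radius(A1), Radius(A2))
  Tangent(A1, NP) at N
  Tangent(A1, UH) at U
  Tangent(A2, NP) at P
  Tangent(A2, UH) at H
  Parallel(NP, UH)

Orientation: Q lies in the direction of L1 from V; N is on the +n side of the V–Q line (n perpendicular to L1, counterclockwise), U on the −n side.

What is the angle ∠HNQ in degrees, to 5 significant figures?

11.463°

The slot axis is L1's direction at 60.4°, so u = (cos 60.4°, sin 60.4°) = (0.49394, 0.86949) and n = (−sin 60.4°, cos 60.4°) = (-0.86949, 0.49394). V is at the origin and Q lies 31.4 along u from V, so Q = 31.4·u = (15.510, 27.302). Tangency of A1 to both parallel lines with radius 7.0 puts N and U at V ± 7.0·n: N = (-6.0865, 3.4576), U = (6.0865, -3.4576). Equal radii place P and H the same way about Q: P = Q + 7.0·n = (9.4233, 30.760), H = Q − 7.0·n = (21.596, 23.845). Then cos ∠HNQ = NH·NQ / (|NH||NQ|), giving 11.463°.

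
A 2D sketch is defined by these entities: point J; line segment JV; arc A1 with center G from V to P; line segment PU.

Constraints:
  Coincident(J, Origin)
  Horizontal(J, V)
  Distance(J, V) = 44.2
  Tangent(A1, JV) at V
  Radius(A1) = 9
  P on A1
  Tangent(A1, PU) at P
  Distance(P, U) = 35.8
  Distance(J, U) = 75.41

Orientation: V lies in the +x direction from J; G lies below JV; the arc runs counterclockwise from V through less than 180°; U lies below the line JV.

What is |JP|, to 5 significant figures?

40.986

J is at the origin; JV is horizontal with |JV| = 44.2 and V on the +x side, so V = (44.200, 0.0000). A1 meets JV tangentially, so GV is at right angles to JV, so G = V + (0, -9) = (44.200, -9.0000). Since GP ⟂ PU (tangency), |GU| = √(9.0² + 35.8²) = 36.914 regardless of where P sits on A1. So U lies on both circle(J, 75.41) and circle(G, 36.914); the below-JV intersection is U = (63.718, -40.332). P is the foot of the tangent from U: P = (37.952, -15.478).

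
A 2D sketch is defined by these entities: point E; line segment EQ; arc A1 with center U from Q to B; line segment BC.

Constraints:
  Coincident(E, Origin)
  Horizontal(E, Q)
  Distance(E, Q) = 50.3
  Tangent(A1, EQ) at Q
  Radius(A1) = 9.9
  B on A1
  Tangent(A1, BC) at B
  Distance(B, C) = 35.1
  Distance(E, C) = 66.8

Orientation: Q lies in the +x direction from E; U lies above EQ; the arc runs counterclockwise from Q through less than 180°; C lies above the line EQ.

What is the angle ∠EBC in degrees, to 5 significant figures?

83.290°

Checks: E = (0.00, 0.00) ✓; |UB| = 9.900 ✓; ∠(UB, BC) = 90.00° ✓; |BC| = 35.10 ✓; |EC| = 66.80 ✓.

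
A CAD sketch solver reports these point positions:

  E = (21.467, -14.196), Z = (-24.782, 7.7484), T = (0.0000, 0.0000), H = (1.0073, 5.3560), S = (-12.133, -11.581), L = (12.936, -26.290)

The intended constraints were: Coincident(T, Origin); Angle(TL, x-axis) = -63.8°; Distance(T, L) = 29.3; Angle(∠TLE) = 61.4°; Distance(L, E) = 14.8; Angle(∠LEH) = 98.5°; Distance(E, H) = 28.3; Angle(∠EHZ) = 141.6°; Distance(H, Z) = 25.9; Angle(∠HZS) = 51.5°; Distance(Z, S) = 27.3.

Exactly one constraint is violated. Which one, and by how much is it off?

Distance(Z, S) = 27.3 — off by 4.20.

T = (0.00, 0.00) ✓; TL at -63.80° ✓; |TL| = 29.30 ✓; ∠TLE = 61.40° ✓; |LE| = 14.80 ✓; ∠LEH = 98.50° ✓; |EH| = 28.30 ✓; ∠EHZ = 141.6° ✓; |HZ| = 25.90 ✓; ∠HZS = 51.50° ✓; |ZS| = 23.10 ✗.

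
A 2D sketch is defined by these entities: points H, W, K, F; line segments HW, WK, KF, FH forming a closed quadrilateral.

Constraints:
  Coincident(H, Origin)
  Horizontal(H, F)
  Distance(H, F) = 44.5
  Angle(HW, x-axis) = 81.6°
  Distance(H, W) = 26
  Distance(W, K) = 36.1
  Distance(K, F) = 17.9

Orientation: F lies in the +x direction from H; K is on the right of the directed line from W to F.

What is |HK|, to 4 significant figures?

26.82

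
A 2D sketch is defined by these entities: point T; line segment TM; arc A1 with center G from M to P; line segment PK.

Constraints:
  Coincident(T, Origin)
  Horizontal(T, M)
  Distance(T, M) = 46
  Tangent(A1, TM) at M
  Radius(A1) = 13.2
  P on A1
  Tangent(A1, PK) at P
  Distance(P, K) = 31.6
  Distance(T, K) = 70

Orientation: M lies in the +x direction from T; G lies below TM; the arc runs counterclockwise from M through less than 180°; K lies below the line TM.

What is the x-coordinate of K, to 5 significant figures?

51.941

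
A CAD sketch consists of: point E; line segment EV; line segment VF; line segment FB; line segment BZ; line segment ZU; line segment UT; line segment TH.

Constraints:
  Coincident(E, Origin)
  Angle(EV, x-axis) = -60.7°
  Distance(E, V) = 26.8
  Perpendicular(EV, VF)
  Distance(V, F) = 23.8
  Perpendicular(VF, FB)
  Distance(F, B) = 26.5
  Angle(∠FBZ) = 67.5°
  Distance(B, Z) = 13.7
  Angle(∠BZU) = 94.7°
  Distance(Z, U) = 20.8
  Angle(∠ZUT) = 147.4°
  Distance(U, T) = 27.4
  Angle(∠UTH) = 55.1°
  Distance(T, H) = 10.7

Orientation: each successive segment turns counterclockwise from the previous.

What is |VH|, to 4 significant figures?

39.85

∠ZUT = 147.4° gives UT at -10.30° from the x-axis; with |UT| = 27.4, T = (54.63, -18.44). ∠UTH = 55.1° gives TH at 114.6° from the x-axis; with |TH| = 10.7, H = (50.17, -8.710). Then |VH| = |H − V| = 39.85.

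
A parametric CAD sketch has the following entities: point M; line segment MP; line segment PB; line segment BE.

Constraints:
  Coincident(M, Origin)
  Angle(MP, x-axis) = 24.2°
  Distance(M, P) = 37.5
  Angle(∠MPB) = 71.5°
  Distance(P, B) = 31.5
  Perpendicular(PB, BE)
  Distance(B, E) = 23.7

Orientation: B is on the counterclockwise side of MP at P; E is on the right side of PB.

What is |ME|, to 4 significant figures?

62.42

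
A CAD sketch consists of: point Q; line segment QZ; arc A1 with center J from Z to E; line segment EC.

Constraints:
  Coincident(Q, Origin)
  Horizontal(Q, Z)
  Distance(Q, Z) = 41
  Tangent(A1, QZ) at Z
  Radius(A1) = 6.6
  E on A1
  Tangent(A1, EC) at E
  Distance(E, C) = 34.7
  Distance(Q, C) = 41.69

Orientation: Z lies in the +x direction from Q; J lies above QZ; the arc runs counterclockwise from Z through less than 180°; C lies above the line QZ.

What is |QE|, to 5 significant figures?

47.049

Checks: Q = (0.00, 0.00) ✓; |JE| = 6.600 ✓; ∠(JE, EC) = 90.00° ✓; |EC| = 34.70 ✓; |QC| = 41.69 ✓.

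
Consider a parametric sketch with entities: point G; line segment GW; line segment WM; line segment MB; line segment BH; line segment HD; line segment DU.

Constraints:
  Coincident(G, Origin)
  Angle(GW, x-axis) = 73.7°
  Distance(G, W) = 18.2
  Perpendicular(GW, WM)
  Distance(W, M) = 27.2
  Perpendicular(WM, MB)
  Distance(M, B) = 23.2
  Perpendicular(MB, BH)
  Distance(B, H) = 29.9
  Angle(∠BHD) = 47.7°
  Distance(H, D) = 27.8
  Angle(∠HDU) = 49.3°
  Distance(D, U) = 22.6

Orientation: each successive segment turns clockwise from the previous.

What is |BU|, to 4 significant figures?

8.641

∠BHD = 47.7° gives HD at 31.40° from the x-axis; with |HD| = 27.8, D = (19.73, 10.44). ∠HDU = 49.3° gives DU at -99.30° from the x-axis; with |DU| = 22.6, U = (16.08, -11.86). Then |BU| = |U − B| = 8.641.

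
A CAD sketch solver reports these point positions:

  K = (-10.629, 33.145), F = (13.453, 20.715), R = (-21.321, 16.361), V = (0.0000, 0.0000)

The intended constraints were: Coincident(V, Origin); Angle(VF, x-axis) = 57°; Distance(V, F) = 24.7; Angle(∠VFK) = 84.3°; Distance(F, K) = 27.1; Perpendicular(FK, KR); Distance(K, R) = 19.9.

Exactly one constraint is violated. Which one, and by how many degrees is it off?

Perpendicular(FK, KR) — off by 5.20°.

V = (0.00, 0.00) ✓; VF at 57.00° ✓; |VF| = 24.70 ✓; ∠VFK = 84.30° ✓; |FK| = 27.10 ✓; ∠(FK, KR) = 84.80° ✗; |KR| = 19.90 ✓.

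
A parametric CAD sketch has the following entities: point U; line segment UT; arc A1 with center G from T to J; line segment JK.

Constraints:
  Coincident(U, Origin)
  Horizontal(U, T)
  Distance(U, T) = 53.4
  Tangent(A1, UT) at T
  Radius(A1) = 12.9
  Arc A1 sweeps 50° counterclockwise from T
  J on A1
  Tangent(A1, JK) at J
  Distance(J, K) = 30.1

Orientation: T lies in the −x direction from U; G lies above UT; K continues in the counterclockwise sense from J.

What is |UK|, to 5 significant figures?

36.737

U is at the origin; UT is horizontal with |UT| = 53.4 and T on the −x side, so T = (-53.400, 0.0000). A1 meets UT tangentially, so GT is at right angles to UT, so G = T + (0, 12.9) = (-53.400, 12.900). On A1, T sits at bearing -90° from G; a 50° counterclockwise sweep puts J at bearing -40°, so J = G + 12.9·(cos -40°, sin -40°) = (-43.518, 4.6080). Tangency of A1 to JK means the radius GJ is perpendicular to JK, so JK runs along (−sin -40°, cos -40°); with |JK| = 30.1, K = (-24.170, 27.666). Then |UK| = |K − U| = 36.737.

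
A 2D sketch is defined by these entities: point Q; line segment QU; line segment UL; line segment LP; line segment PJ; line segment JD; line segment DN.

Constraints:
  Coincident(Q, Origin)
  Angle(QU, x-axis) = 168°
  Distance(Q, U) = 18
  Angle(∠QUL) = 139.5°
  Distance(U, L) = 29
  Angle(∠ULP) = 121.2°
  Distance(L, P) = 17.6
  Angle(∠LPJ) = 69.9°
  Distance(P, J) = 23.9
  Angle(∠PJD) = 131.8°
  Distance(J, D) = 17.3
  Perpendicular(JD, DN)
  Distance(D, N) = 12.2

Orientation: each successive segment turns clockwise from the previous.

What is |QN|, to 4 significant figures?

25.08

∠PJD = 131.8° gives JD at -89.60° from the x-axis; with |JD| = 17.3, D = (-10.82, 10.04). JD ⟂ DN, so DN runs at -179.6°; with |DN| = 12.2, N = (-23.02, 9.957). Then |QN| = |N − Q| = 25.08.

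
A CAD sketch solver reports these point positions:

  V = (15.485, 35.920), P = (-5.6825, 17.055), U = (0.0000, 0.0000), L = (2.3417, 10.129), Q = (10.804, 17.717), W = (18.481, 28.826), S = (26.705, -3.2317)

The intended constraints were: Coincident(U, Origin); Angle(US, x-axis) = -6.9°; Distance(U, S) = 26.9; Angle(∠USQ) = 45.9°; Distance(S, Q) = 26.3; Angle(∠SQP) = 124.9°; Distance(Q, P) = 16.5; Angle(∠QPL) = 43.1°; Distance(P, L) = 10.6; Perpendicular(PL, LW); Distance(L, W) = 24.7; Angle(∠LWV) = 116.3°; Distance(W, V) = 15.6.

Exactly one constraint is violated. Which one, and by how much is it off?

Distance(W, V) = 15.6 — off by 7.90.

U = (0.00, 0.00) ✓; US at -6.900° ✓; |US| = 26.90 ✓; ∠USQ = 45.90° ✓; |SQ| = 26.30 ✓; ∠SQP = 124.9° ✓; |QP| = 16.50 ✓; ∠QPL = 43.10° ✓; |PL| = 10.60 ✓; ∠(PL, LW) = 90.00° ✓; |LW| = 24.70 ✓; ∠LWV = 116.3° ✓; |WV| = 7.701 ✗.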